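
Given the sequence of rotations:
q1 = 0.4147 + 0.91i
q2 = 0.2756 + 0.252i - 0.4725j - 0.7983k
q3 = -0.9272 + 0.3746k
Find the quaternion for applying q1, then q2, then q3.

q2 · q1 = -0.115 + 0.3553i - 0.9224j + 0.0989k
q3 · q2 · q1 = 0.0696 + 0.0161i + 0.9883j - 0.1348k
0.0696 + 0.0161i + 0.9883j - 0.1348k


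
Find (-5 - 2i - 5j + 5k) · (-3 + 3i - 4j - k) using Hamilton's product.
6 + 16i + 48j + 13k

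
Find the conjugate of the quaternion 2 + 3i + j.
2 - 3i - j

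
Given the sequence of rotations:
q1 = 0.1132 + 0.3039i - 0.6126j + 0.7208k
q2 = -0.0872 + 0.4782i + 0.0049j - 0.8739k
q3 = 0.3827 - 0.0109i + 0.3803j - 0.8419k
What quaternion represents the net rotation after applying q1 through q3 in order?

q2 · q1 = 0.4777 - 0.5042i - 0.5563j - 0.4562k
q3 · q2 · q1 = 0.0048 - 0.84i + 0.3883j - 0.379k
0.0048 - 0.84i + 0.3883j - 0.379k


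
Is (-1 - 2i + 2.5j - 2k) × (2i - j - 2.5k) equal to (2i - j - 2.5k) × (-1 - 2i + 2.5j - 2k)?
No: pq = 1.5 - 10.25i - 8j - 0.5k ≠ 1.5 + 6.25i + 10j + 5.5k = qp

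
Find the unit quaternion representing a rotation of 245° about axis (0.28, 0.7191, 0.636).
-0.5373 + 0.2361i + 0.6065j + 0.5364k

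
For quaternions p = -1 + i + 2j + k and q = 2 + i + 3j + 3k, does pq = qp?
No: pq = -12 + 4i - j ≠ -12 - 2i + 3j - 2k = qp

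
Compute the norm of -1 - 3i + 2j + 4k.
√30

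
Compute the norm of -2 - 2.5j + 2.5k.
4.062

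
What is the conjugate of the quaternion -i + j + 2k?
i - j - 2k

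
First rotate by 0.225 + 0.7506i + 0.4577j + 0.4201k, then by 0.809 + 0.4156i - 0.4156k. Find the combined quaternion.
0.0447 + 0.891i - 0.1163j + 0.4366k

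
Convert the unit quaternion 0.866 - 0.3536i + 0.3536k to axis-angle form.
axis = (-√2/2, 0, √2/2), θ = π/3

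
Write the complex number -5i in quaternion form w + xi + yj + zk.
0 - 5i + 0j + 0k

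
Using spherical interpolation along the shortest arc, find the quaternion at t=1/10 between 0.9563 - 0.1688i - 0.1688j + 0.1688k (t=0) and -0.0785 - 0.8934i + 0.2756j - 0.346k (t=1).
0.9527 - 0.0288i - 0.2084j + 0.2192k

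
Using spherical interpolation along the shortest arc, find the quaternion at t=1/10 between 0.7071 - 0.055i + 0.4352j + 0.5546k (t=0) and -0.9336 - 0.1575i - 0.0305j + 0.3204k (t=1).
0.7746 - 0.0323i + 0.4107j + 0.4798k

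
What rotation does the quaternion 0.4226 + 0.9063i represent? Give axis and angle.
axis = (1, 0, 0), θ = 130°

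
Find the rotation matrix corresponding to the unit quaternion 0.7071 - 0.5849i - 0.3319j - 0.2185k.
[[0.6842, 0.6973, -0.2138], [0.0793, 0.2203, 0.9722], [0.725, -0.6821, 0.0955]]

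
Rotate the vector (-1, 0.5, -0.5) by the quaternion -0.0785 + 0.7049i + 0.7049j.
(0.546, -1.046, 0.328)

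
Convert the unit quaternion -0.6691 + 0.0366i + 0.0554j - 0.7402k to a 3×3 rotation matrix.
[[-0.1019, -0.9865, -0.1283], [0.9946, -0.0985, -0.033], [0.02, -0.131, 0.9912]]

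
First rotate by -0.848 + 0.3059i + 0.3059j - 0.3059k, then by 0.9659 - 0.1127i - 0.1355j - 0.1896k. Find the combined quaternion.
-0.8012 + 0.4905i + 0.3179j - 0.1277k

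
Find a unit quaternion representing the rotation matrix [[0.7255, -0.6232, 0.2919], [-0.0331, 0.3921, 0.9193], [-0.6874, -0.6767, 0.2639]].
0.7716 - 0.5171i + 0.3173j + 0.1912k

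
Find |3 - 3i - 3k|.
√27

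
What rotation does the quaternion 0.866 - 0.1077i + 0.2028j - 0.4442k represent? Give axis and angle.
axis = (-0.2154, 0.4056, -0.8883), θ = π/3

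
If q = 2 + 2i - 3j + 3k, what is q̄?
2 - 2i + 3j - 3k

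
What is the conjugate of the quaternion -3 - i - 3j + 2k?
-3 + i + 3j - 2k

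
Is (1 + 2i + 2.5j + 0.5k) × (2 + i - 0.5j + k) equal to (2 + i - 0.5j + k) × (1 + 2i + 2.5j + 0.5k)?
No: pq = 0.75 + 7.75i + 3j - 1.5k ≠ 0.75 + 2.25i + 6j + 5.5k = qp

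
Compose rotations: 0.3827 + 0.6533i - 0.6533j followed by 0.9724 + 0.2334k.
0.3721 + 0.7877i - 0.4828j + 0.0893k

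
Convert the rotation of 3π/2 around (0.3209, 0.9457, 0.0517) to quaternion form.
-0.7071 + 0.2269i + 0.6687j + 0.0366k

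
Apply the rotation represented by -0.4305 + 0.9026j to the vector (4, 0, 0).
(-2.517, 0, 3.109)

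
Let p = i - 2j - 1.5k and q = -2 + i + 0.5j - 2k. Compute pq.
-3 + 2.75i + 4.5j + 5.5k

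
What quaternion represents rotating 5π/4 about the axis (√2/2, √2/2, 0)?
-0.3827 + 0.6533i + 0.6533j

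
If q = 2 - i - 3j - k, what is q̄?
2 + i + 3j + k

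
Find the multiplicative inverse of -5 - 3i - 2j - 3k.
-0.1064 + 0.0638i + 0.0426j + 0.0638k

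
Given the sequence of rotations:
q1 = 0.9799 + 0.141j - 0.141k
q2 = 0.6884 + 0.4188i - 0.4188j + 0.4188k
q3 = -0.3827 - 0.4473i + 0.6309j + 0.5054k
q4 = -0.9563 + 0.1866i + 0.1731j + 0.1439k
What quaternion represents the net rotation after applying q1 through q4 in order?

q2 · q1 = 0.7927 + 0.4104i - 0.2543j + 0.3724k
q3 · q2 · q1 = -0.1476 - 0.1482i + 0.9714j + 0.1129k
q4 · q3 · q2 · q1 = -0.0156 - 0.0061i - 0.9969j + 0.0777k
-0.0156 - 0.0061i - 0.9969j + 0.0777k


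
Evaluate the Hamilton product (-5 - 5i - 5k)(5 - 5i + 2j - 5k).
-75 + 10i - 10j - 10k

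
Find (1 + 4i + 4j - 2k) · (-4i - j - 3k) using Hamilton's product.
14 - 18i + 19j + 9k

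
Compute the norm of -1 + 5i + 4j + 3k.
√51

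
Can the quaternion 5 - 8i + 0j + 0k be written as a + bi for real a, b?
Yes. The quaternion 5 - 8i has j- and k-coefficients y = z = 0, so it lies in the complex subalgebra spanned by 1 and i.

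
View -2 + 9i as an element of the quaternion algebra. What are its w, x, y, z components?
-2 + 9i + 0j + 0k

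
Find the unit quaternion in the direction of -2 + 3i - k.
-0.5345 + 0.8018i - 0.2673k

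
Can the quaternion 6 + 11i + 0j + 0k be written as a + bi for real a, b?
Yes. The quaternion 6 + 11i has j- and k-coefficients y = z = 0, so it lies in the complex subalgebra spanned by 1 and i.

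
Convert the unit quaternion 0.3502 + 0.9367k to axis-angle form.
axis = (0, 0, 1), θ = 139°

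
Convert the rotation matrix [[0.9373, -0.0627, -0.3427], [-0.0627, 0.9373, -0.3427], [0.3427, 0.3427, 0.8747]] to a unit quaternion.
0.9682 + 0.177i - 0.177j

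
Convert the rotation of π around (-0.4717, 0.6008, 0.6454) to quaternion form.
-0.4717i + 0.6008j + 0.6454k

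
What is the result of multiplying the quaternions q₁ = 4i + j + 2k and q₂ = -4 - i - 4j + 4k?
-4i - 22j - 23k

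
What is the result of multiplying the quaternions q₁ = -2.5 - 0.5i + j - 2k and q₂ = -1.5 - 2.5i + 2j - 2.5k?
-4.5 + 8.5i - 2.75j + 10.75k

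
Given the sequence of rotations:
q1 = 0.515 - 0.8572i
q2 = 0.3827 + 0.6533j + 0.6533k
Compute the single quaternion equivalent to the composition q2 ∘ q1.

q2 · q1 = 0.1971 - 0.3281i - 0.2236j + 0.8965k
0.1971 - 0.3281i - 0.2236j + 0.8965k


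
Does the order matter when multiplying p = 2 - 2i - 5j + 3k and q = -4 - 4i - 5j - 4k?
Yes: pq = -29 + 35i - 10j - 30k ≠ -29 - 35i + 30j - 10k = qp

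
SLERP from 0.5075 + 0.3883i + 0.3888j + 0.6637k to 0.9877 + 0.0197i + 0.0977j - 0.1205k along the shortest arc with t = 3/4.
0.9656 + 0.1338i + 0.1981j + 0.102k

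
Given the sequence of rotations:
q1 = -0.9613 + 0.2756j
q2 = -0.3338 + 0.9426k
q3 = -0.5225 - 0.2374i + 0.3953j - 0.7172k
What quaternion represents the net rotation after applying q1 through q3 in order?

q2 · q1 = 0.3209 - 0.2598i - 0.092j - 0.9061k
q3 · q2 · q1 = -0.8428 - 0.3646i + 0.1461j + 0.3678k
-0.8428 - 0.3646i + 0.1461j + 0.3678k


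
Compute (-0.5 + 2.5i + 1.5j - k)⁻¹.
-0.0513 - 0.2564i - 0.1538j + 0.1026k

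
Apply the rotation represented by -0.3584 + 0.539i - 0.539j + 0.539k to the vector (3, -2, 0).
(-0.097, -2.578, 2.519)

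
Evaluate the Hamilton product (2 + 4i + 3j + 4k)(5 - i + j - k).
15 + 11i + 17j + 25k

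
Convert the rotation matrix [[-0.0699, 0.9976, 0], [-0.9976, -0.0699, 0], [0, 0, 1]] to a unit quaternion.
0.6819 - 0.7314k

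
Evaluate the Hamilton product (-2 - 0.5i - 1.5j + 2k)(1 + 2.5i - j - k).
-0.25 - 2i + 5j + 8.25k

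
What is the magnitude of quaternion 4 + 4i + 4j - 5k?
√73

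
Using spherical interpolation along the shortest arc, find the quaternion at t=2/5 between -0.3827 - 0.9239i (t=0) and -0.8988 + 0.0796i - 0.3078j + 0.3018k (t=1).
-0.7419 - 0.6327i - 0.1585j + 0.1554k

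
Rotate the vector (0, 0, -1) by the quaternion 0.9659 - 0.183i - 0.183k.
(-0.067, -0.354, -0.933)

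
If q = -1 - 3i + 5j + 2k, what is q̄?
-1 + 3i - 5j - 2k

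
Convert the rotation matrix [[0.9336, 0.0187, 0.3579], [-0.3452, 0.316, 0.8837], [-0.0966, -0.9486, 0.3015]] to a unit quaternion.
0.7986 - 0.5736i + 0.1423j - 0.1139k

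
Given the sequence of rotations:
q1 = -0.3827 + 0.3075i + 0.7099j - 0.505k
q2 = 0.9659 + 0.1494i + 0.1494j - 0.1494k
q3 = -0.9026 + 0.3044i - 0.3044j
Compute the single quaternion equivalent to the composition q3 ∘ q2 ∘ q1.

q2 · q1 = -0.5971 + 0.2705i + 0.658j - 0.3705k
q3 · q2 · q1 = 0.6569 - 0.3131i - 0.2994j + 0.617k
0.6569 - 0.3131i - 0.2994j + 0.617k


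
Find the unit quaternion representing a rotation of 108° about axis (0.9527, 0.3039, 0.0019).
0.5878 + 0.7708i + 0.2459j + 0.0015k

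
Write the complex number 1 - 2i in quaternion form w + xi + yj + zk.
1 - 2i + 0j + 0k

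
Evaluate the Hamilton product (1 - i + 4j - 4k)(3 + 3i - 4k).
-10 - 16i - 4j - 28k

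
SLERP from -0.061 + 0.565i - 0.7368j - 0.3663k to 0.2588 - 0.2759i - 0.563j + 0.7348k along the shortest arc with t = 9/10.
-0.2641 + 0.3585i + 0.4406j - 0.7795k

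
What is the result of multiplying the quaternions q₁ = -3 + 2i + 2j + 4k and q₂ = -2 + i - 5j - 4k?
30 + 5i + 23j - 8k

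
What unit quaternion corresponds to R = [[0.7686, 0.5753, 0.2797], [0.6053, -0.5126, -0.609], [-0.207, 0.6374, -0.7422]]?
0.3584 + 0.8694i + 0.3395j + 0.0209k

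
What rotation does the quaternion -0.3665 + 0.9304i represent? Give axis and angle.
axis = (1, 0, 0), θ = 223°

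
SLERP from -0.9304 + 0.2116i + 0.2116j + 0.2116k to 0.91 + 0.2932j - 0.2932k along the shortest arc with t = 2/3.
-0.95 + 0.0739i - 0.1274j + 0.2753k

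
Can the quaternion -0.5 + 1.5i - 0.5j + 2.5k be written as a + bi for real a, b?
No. The quaternion -0.5 + 1.5i - 0.5j + 2.5k has j-coefficient y = -0.5 and k-coefficient z = 2.5, not both zero, so it does not lie in the complex subalgebra spanned by 1 and i.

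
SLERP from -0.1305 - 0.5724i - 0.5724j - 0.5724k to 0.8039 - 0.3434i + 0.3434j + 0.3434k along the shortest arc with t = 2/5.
-0.5027 - 0.2385i - 0.5875j - 0.5875k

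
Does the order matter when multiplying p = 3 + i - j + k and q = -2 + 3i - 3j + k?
Yes: pq = -13 + 9i - 5j + k ≠ -13 + 5i - 9j + k = qp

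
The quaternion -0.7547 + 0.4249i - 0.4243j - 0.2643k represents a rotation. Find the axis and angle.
axis = (0.6476, -0.6467, -0.4029), θ = 278°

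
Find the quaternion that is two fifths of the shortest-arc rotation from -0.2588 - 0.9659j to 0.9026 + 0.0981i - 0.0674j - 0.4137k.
-0.6825 - 0.0529i - 0.6939j + 0.2232k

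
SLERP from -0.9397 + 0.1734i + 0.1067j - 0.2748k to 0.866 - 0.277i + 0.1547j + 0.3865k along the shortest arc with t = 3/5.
-0.9062 + 0.2383i - 0.0505j - 0.3458k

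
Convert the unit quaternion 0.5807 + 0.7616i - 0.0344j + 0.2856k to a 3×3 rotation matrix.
[[0.8345, -0.3841, 0.3951], [0.2793, -0.3232, -0.9042], [0.475, 0.8649, -0.1624]]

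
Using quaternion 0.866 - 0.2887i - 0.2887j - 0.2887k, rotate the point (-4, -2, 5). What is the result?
(-5.667, 3.334, 1.333)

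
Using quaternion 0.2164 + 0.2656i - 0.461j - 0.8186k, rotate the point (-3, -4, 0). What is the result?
(1.858, 3.723, -2.773)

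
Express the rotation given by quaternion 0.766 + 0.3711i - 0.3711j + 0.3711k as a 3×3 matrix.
[[0.4491, -0.844, -0.2931], [0.2931, 0.4491, -0.844], [0.844, 0.2931, 0.4491]]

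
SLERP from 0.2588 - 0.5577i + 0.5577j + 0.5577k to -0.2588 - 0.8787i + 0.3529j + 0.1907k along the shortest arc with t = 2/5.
0.053 - 0.738i + 0.5096j + 0.4392k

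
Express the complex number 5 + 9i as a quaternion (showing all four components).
5 + 9i + 0j + 0k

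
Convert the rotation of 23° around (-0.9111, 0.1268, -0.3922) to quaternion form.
0.9799 - 0.1816i + 0.0253j - 0.0782k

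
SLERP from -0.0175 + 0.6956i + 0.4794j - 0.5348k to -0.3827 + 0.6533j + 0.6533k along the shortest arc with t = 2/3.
0.3191 + 0.342i - 0.3238j - 0.8224k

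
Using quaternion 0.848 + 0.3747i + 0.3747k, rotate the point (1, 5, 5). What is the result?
(-1.054, -0.35, 7.054)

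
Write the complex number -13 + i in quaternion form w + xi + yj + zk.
-13 + i + 0j + 0k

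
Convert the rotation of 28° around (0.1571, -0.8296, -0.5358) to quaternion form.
0.9703 + 0.038i - 0.2007j - 0.1296k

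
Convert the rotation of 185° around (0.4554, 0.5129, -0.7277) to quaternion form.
-0.0436 + 0.455i + 0.5124j - 0.727k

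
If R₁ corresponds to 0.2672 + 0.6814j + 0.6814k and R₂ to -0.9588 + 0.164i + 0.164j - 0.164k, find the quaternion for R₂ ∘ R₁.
-0.2562 + 0.2673i - 0.7213j - 0.5854k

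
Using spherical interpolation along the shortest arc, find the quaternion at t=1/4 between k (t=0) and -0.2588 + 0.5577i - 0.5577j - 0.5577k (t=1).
0.0756 - 0.1628i + 0.1628j + 0.9702k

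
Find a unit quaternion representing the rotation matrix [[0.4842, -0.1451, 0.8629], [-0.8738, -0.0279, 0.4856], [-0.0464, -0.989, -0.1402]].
0.5736 - 0.6427i + 0.3963j - 0.3176k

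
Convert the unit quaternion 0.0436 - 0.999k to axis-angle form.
axis = (0, 0, -1), θ = 175°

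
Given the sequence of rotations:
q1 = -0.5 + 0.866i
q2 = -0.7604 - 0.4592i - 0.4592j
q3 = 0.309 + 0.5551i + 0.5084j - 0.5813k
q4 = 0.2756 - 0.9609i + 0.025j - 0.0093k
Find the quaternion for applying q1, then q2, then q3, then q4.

q2 · q1 = 0.7779 - 0.4289i + 0.2296j + 0.3977k
q3 · q2 · q1 = 0.5929 + 0.6349i + 0.495j + 0.0162k
q4 · q3 · q2 · q1 = 0.7613 - 0.3897i + 0.1609j - 0.4926k
0.7613 - 0.3897i + 0.1609j - 0.4926k


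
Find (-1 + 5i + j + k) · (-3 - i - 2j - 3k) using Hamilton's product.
13 - 15i + 13j - 9k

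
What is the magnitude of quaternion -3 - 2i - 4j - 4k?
√45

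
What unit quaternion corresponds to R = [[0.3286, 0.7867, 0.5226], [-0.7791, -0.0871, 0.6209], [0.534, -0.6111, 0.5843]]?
0.6756 - 0.4559i - 0.0042j - 0.5794k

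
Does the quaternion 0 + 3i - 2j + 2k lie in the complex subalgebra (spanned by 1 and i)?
No. The quaternion 3i - 2j + 2k has j-coefficient y = -2 and k-coefficient z = 2, not both zero, so it does not lie in the complex subalgebra spanned by 1 and i.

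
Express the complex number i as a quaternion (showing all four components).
0 + i + 0j + 0k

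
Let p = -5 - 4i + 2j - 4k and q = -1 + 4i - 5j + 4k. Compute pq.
47 - 28i + 23j - 4k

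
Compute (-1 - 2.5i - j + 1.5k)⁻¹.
-0.0952 + 0.2381i + 0.0952j - 0.1429k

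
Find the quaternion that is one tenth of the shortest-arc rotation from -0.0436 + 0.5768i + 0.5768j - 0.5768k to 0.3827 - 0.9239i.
-0.0858 + 0.6457i + 0.5365j - 0.5365k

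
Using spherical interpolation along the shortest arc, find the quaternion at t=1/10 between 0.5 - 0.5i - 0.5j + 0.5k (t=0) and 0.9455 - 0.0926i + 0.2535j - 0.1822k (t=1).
0.6012 - 0.4883i - 0.4425j + 0.452k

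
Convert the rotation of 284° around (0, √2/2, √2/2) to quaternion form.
-0.788 + 0.4353j + 0.4353k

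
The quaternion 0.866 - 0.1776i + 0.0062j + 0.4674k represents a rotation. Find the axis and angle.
axis = (-0.3552, 0.0124, 0.9347), θ = π/3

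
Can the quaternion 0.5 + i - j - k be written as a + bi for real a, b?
No. The quaternion 0.5 + i - j - k has j-coefficient y = -1 and k-coefficient z = -1, not both zero, so it does not lie in the complex subalgebra spanned by 1 and i.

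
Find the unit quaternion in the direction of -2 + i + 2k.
-0.6667 + 0.3333i + 0.6667k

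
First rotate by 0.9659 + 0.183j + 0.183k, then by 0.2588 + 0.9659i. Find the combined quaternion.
0.25 + 0.933i - 0.1294j + 0.2241k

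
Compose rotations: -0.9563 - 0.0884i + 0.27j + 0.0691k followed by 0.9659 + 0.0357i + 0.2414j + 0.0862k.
-0.9917 - 0.1261i + 0.0199j + 0.0153k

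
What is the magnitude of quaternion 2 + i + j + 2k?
√10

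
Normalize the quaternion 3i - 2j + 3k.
0.6396i - 0.4264j + 0.6396k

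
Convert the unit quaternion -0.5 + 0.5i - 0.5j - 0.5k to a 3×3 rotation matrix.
[[0, -1, 0], [0, 0, 1], [-1, 0, 0]]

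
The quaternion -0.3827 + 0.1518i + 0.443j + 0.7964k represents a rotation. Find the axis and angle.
axis = (0.1643, 0.4795, 0.862), θ = 5π/4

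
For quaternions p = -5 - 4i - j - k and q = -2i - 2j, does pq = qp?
No: pq = -10 + 8i + 12j + 6k ≠ -10 + 12i + 8j - 6k = qp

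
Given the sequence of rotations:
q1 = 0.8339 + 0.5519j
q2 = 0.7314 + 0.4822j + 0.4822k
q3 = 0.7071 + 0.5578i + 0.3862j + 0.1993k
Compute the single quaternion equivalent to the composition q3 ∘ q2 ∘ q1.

q2 · q1 = 0.3438 - 0.2661i + 0.8058j + 0.4021k
q3 · q2 · q1 = 0.0002 - 0.0017i + 0.4252j + 0.9051k
0.0002 - 0.0017i + 0.4252j + 0.9051k


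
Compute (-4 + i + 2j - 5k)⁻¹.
-0.087 - 0.0217i - 0.0435j + 0.1087k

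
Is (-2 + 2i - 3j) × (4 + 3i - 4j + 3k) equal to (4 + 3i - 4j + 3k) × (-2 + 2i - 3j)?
No: pq = -26 - 7i - 10j - 5k ≠ -26 + 11i + 2j - 7k = qp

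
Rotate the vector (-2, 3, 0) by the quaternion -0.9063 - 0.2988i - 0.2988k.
(-3.268, 0.845, 1.268)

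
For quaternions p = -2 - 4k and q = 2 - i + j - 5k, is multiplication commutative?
No: pq = -24 + 6i + 2j + 2k ≠ -24 - 2i - 6j + 2k = qp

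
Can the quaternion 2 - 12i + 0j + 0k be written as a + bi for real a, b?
Yes. The quaternion 2 - 12i has j- and k-coefficients y = z = 0, so it lies in the complex subalgebra spanned by 1 and i.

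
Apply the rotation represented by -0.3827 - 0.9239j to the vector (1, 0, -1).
(-1.414, 0, 0)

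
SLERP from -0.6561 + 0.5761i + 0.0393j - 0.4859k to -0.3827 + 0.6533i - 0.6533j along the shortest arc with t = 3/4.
-0.4947 + 0.6884i - 0.5118j - 0.1395k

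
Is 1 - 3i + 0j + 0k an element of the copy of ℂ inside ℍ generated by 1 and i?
Yes. The quaternion 1 - 3i has j- and k-coefficients y = z = 0, so it lies in the complex subalgebra spanned by 1 and i.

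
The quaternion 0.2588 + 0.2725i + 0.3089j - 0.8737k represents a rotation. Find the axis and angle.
axis = (0.2821, 0.3198, -0.9045), θ = 5π/6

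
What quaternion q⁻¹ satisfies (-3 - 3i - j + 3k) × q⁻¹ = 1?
-0.1071 + 0.1071i + 0.0357j - 0.1071k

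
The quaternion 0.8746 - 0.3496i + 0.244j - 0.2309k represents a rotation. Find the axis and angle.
axis = (-0.7211, 0.5033, -0.4762), θ = 58°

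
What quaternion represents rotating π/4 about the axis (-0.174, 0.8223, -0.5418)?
0.9239 - 0.0666i + 0.3147j - 0.2073k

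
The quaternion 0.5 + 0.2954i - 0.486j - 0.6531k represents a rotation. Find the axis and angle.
axis = (0.3411, -0.5612, -0.7541), θ = 2π/3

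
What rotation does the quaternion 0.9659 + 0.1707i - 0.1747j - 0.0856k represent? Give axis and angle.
axis = (0.6595, -0.675, -0.3307), θ = π/6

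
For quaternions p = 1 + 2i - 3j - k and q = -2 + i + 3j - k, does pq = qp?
No: pq = 4 + 3i + 10j + 10k ≠ 4 - 9i + 8j - 8k = qp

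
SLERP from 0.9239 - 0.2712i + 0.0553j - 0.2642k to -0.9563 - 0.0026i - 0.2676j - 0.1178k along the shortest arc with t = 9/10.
0.965 - 0.026i + 0.2488j + 0.0793k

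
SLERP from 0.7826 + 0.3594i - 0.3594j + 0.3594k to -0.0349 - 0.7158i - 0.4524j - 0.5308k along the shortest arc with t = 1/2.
0.5045 + 0.6636i + 0.0574j + 0.5494k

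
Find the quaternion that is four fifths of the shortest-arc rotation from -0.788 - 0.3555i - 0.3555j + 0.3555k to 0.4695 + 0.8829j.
-0.5674 - 0.0793i - 0.8157j + 0.0793k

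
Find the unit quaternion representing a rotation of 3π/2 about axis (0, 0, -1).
-0.7071 - 0.7071k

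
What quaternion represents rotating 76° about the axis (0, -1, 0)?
0.788 - 0.6157j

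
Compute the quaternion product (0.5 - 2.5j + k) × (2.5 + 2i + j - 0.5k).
4.25 + 1.25i - 3.75j + 7.25k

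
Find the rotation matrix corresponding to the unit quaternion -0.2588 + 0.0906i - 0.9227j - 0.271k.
[[-0.8496, -0.3075, 0.4285], [-0.0269, 0.8367, 0.547], [-0.5267, 0.4532, -0.7192]]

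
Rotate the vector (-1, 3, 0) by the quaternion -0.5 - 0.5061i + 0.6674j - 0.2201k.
(-2.699, 1.628, -0.253)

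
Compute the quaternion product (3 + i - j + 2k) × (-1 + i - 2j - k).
-4 + 7i - 2j - 6k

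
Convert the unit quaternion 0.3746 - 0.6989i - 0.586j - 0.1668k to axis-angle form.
axis = (-0.7538, -0.632, -0.1799), θ = 136°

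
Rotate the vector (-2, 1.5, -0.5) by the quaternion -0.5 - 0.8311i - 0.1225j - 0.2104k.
(-2.009, -1.143, 1.075)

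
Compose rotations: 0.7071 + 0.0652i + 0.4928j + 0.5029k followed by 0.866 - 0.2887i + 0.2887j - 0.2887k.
0.6341 + 0.1398i + 0.7573j + 0.0703k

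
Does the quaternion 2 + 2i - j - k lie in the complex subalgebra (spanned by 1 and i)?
No. The quaternion 2 + 2i - j - k has j-coefficient y = -1 and k-coefficient z = -1, not both zero, so it does not lie in the complex subalgebra spanned by 1 and i.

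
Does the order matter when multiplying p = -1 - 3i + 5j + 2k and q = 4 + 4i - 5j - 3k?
Yes: pq = 39 - 21i + 24j + 6k ≠ 39 - 11i + 26j + 16k = qp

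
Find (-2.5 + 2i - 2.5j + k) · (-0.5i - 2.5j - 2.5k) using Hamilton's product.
-2.75 + 10i + 10.75j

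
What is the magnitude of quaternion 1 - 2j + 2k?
3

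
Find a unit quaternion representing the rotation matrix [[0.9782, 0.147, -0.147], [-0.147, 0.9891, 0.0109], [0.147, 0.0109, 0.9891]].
0.9945 - 0.0739j - 0.0739k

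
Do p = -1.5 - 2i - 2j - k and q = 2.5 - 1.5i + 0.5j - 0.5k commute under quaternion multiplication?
No: pq = -6.25 - 1.25i - 5.25j - 5.75k ≠ -6.25 - 4.25i - 6.25j + 2.25k = qp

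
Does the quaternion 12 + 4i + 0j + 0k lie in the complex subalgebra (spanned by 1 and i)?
Yes. The quaternion 12 + 4i has j- and k-coefficients y = z = 0, so it lies in the complex subalgebra spanned by 1 and i.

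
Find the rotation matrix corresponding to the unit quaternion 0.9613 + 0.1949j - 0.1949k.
[[0.8481, 0.3747, 0.3747], [-0.3747, 0.924, -0.076], [-0.3747, -0.076, 0.924]]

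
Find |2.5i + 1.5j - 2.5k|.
3.841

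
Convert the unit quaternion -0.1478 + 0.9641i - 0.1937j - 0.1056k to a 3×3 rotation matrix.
[[0.9027, -0.4047, -0.1464], [-0.3423, -0.8813, 0.3259], [-0.2609, -0.2441, -0.934]]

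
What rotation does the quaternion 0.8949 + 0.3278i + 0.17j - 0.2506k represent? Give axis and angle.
axis = (0.7345, 0.3809, -0.5615), θ = 53°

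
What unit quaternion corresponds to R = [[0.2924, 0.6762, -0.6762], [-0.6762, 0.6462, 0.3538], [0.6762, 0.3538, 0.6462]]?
0.8039 - 0.4206j - 0.4206k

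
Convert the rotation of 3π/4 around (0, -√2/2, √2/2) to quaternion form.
0.3827 - 0.6533j + 0.6533k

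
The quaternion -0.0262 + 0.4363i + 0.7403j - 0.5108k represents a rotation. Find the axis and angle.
axis = (0.4364, 0.7406, -0.511), θ = 183°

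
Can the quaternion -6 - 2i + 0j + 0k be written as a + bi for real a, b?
Yes. The quaternion -6 - 2i has j- and k-coefficients y = z = 0, so it lies in the complex subalgebra spanned by 1 and i.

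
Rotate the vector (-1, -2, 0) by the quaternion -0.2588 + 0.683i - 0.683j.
(1.799, 0.799, 1.061)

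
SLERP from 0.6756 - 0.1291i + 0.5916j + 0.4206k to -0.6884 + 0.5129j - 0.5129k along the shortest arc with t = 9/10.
0.7366 - 0.0165i - 0.4092j + 0.5383k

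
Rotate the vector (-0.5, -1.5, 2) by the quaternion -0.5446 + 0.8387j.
(-1.624, -1.5, -1.27)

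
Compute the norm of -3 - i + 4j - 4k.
√42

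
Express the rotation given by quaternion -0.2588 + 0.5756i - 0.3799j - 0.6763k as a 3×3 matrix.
[[-0.2034, -0.7874, -0.5819], [-0.0873, -0.5774, 0.8118], [-0.9752, 0.2159, 0.0487]]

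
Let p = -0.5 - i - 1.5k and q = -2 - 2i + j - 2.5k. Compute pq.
-4.75 + 4.5i + 3.25k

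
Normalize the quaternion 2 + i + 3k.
0.5345 + 0.2673i + 0.8018k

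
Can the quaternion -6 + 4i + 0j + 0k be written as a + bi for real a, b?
Yes. The quaternion -6 + 4i has j- and k-coefficients y = z = 0, so it lies in the complex subalgebra spanned by 1 and i.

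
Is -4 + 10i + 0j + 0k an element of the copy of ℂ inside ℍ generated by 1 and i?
Yes. The quaternion -4 + 10i has j- and k-coefficients y = z = 0, so it lies in the complex subalgebra spanned by 1 and i.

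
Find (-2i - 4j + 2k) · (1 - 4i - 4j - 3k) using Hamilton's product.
-18 + 18i - 18j - 6k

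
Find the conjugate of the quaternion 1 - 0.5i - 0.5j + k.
1 + 0.5i + 0.5j - k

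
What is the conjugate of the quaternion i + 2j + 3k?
-i - 2j - 3k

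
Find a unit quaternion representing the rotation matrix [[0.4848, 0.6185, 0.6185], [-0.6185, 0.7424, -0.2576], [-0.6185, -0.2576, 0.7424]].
0.8616 + 0.3589j - 0.3589k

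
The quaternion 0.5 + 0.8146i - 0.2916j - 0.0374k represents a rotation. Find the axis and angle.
axis = (0.9406, -0.3367, -0.0432), θ = 2π/3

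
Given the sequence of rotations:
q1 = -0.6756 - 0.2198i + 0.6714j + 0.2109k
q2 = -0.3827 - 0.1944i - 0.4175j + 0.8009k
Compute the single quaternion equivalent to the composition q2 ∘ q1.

q2 · q1 = 0.3272 - 0.4103i - 0.1099j - 0.8441k
0.3272 - 0.4103i - 0.1099j - 0.8441k


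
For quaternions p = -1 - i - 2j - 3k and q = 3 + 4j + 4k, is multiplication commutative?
No: pq = 17 + i - 6j - 17k ≠ 17 - 7i - 14j - 9k = qp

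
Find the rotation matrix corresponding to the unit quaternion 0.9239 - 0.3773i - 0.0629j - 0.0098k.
[[0.9919, 0.0656, -0.1088], [0.0294, 0.7151, 0.6984], [0.1236, -0.6959, 0.7074]]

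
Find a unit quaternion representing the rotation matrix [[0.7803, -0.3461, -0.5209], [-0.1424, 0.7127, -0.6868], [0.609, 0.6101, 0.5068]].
0.866 + 0.3744i - 0.3262j + 0.0588k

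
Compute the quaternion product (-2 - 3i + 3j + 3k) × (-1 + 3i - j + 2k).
8 + 6i + 14j - 13k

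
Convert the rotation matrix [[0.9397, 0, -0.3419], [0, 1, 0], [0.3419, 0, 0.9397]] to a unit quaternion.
0.9848 - 0.1736j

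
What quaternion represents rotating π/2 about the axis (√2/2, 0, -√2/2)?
0.7071 + 0.5i - 0.5k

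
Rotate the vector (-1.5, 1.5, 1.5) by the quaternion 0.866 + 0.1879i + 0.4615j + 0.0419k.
(0.518, 0.59, 2.477)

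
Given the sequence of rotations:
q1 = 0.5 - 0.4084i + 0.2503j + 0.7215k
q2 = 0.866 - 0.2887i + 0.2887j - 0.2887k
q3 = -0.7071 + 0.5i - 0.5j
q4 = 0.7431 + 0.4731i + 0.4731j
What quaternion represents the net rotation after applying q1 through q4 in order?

q2 · q1 = 0.4511 - 0.2175i + 0.6873j + 0.5261k
q3 · q2 · q1 = 0.1334 + 0.1163i - 0.9746j - 0.1371k
q4 · q3 · q2 · q1 = 0.5052 + 0.0847i - 0.5963j - 0.618k
0.5052 + 0.0847i - 0.5963j - 0.618k


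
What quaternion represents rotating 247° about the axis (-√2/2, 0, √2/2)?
-0.5519 - 0.5896i + 0.5896k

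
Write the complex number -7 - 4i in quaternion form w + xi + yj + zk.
-7 - 4i + 0j + 0k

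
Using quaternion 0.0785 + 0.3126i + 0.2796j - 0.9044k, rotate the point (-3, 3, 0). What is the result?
(3.327, -2.592, 0.458)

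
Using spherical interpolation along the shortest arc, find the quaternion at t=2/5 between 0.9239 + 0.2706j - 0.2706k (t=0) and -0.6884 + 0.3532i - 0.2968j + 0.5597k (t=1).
0.8569 - 0.1468i + 0.2905j - 0.3998k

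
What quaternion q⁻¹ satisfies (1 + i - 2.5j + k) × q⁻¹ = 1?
0.1081 - 0.1081i + 0.2703j - 0.1081k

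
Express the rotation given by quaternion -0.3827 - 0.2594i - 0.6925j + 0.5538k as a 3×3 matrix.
[[-0.5725, 0.7831, 0.2427], [-0.0646, 0.252, -0.9656], [-0.8174, -0.5685, -0.0937]]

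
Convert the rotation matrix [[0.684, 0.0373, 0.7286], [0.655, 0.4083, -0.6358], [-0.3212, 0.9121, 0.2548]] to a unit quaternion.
0.766 + 0.5052i + 0.3426j + 0.2016k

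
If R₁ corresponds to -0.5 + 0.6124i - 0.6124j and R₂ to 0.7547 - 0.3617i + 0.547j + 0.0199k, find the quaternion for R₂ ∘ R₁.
0.1791 + 0.6552i - 0.7235j - 0.1234k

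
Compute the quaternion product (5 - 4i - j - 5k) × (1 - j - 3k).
-11 - 6i - 18j - 16k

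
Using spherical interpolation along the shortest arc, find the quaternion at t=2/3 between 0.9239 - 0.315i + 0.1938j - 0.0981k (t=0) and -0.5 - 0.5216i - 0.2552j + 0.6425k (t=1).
0.7582 + 0.2673i + 0.2732j - 0.5283k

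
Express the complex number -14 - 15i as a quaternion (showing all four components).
-14 - 15i + 0j + 0k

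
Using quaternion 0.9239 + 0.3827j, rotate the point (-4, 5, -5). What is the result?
(-6.364, 5, -0.707)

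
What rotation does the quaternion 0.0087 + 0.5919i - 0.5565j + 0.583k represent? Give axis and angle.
axis = (0.5919, -0.5565, 0.583), θ = 179°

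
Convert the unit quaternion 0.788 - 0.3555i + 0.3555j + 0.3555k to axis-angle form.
axis = (-√3/3, √3/3, √3/3), θ = 76°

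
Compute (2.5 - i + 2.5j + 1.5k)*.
2.5 + i - 2.5j - 1.5k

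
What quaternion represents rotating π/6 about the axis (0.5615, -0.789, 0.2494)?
0.9659 + 0.1453i - 0.2042j + 0.0645k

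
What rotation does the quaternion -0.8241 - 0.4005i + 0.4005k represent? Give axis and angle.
axis = (-√2/2, 0, √2/2), θ = 291°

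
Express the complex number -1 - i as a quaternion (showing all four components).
-1 - i + 0j + 0k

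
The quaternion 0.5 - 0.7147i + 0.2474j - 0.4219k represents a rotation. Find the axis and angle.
axis = (-0.8253, 0.2857, -0.4872), θ = 2π/3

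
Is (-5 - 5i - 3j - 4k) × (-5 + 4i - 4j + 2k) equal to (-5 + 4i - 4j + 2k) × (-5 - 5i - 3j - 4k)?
No: pq = 41 - 17i + 29j + 42k ≠ 41 + 27i + 41j - 22k = qp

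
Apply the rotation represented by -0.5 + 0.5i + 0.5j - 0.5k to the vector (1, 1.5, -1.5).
(1.5, 1, -1.5)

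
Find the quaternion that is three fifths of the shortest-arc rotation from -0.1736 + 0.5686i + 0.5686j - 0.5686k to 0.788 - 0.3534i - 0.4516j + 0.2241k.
-0.5796 + 0.4733i + 0.5362j - 0.3906k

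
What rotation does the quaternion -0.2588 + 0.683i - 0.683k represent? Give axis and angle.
axis = (√2/2, 0, -√2/2), θ = 7π/6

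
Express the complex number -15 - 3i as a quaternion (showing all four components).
-15 - 3i + 0j + 0k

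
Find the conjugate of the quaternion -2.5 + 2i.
-2.5 - 2i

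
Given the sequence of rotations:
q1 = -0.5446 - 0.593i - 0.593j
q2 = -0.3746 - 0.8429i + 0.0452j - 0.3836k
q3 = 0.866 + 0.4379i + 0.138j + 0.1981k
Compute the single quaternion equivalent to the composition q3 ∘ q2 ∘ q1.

q2 · q1 = -0.269 + 0.4537i + 0.425j + 0.7356k
q3 · q2 · q1 = -0.636 + 0.2924i + 0.0987j + 0.7072k
-0.636 + 0.2924i + 0.0987j + 0.7072k


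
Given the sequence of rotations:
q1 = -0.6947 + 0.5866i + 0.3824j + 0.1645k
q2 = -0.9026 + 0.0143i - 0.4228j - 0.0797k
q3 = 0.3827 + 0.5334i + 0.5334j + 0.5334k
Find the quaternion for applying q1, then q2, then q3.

q2 · q1 = 0.7934 - 0.5785i - 0.1005j + 0.1604k
q3 · q2 · q1 = 0.5803 + 0.341i - 0.0094j + 0.7395k
0.5803 + 0.341i - 0.0094j + 0.7395k


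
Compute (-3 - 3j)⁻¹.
-0.1667 + 0.1667j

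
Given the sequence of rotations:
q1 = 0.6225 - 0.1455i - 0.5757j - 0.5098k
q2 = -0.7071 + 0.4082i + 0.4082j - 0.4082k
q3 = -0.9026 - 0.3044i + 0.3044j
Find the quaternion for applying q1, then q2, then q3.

q2 · q1 = -0.3539 - 0.0861i + 0.9287j - 0.0692k
q3 · q2 · q1 = 0.0105 + 0.1644i - 0.967j - 0.194k
0.0105 + 0.1644i - 0.967j - 0.194k


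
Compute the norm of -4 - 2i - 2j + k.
5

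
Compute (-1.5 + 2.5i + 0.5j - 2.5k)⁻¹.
-0.1 - 0.1667i - 0.0333j + 0.1667k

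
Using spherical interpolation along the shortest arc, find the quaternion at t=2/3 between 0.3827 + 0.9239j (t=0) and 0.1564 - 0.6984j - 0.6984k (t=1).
0.0326 + 0.8609j + 0.5077k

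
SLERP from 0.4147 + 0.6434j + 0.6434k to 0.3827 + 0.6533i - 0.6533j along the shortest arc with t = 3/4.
-0.1914 - 0.562i + 0.7758j + 0.2138k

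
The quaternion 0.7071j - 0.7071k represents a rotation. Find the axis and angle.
axis = (0, √2/2, -√2/2), θ = π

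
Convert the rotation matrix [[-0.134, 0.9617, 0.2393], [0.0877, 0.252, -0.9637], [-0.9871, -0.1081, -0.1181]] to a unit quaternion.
0.5 + 0.4278i + 0.6132j - 0.437k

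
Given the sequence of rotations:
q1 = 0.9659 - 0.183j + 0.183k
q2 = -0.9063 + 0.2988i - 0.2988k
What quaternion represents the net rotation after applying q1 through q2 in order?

q2 · q1 = -0.8207 + 0.2339i + 0.1112j - 0.5091k
-0.8207 + 0.2339i + 0.1112j - 0.5091k


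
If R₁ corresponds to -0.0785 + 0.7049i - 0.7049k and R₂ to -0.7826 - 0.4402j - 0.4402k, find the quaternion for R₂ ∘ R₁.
-0.2489 - 0.2414i - 0.2757j + 0.8965k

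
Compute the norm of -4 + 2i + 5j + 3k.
√54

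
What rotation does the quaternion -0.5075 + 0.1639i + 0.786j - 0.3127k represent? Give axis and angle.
axis = (0.1902, 0.9122, -0.3629), θ = 241°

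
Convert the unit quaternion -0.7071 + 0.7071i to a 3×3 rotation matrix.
[[1, 0, 0], [0, 0, 1], [0, -1, 0]]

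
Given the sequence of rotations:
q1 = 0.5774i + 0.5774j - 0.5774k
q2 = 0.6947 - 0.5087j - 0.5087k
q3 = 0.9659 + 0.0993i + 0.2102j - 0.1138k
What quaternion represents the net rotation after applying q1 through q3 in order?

q2 · q1 = 0.9886i + 0.1074j - 0.1074k
q3 · q2 · q1 = -0.133 + 0.9445i + 0.0019j - 0.3009k
-0.133 + 0.9445i + 0.0019j - 0.3009k


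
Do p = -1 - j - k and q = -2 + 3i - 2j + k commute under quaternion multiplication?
No: pq = 1 - 6i + j + 4k ≠ 1 + 7j - 2k = qp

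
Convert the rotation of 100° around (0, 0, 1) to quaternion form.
0.6428 + 0.766k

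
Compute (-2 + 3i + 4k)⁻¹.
-0.069 - 0.1034i - 0.1379k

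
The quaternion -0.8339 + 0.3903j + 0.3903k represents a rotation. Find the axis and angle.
axis = (0, √2/2, √2/2), θ = 293°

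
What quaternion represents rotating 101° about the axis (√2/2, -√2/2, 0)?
0.6361 + 0.5456i - 0.5456j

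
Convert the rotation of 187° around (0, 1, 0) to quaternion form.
-0.061 + 0.9981j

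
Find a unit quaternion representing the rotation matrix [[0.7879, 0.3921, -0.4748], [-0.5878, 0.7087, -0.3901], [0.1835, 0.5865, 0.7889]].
0.9063 + 0.2694i - 0.1816j - 0.2703k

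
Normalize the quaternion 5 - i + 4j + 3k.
0.7001 - 0.14i + 0.5601j + 0.4201k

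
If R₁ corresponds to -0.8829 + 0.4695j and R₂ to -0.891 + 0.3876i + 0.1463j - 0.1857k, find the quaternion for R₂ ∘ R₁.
0.718 - 0.255i - 0.5475j + 0.3459k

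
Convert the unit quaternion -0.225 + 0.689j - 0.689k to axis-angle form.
axis = (0, √2/2, -√2/2), θ = 206°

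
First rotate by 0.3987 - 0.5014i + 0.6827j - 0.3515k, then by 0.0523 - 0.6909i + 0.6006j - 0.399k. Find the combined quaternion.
-0.8758 - 0.2404i + 0.2324j - 0.348k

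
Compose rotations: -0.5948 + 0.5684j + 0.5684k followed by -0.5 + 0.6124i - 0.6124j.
0.6455 - 0.7123i - 0.268j + 0.0639k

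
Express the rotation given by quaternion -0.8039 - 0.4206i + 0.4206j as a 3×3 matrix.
[[0.6462, -0.3538, -0.6762], [-0.3538, 0.6462, -0.6762], [0.6762, 0.6762, 0.2924]]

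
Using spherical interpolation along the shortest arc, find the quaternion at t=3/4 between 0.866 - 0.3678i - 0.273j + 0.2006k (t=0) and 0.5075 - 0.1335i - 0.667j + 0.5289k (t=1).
0.6271 - 0.2026i - 0.5914j + 0.4647k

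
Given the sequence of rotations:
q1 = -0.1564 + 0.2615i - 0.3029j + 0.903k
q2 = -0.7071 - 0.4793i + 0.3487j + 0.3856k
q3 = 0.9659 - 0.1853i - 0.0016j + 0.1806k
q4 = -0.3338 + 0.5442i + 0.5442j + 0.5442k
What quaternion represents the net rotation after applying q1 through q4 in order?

q2 · q1 = -0.0066 + 0.3217i + 0.6933j - 0.6448k
q3 · q2 · q1 = 0.1708 + 0.1878i + 0.6083j - 0.752k
q4 · q3 · q2 · q1 = -0.081 - 0.71i + 0.4013j + 0.5728k
-0.081 - 0.71i + 0.4013j + 0.5728k


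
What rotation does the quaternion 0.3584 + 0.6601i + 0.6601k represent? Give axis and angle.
axis = (√2/2, 0, √2/2), θ = 138°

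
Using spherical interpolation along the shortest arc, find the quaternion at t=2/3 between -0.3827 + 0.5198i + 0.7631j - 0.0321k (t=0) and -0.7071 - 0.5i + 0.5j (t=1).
-0.6977 - 0.1672i + 0.6965j - 0.0132k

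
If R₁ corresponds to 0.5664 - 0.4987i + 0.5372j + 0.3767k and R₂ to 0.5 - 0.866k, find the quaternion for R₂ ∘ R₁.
0.6094 + 0.2159i + 0.7005j - 0.3022k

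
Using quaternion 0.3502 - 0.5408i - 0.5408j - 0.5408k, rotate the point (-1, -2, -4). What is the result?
(-2.582, -3.721, -0.697)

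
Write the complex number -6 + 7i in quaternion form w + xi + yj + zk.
-6 + 7i + 0j + 0k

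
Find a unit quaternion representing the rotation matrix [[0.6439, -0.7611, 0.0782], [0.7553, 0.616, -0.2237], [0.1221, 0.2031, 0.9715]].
0.8988 + 0.1187i - 0.0122j + 0.4218k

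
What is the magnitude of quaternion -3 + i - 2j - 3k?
√23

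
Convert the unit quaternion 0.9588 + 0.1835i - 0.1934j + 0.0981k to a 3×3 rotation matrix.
[[0.9059, -0.2591, -0.3349], [0.1171, 0.9134, -0.3898], [0.4069, 0.3139, 0.8578]]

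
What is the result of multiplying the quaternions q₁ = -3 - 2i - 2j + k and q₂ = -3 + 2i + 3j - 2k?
21 + i - 5j + k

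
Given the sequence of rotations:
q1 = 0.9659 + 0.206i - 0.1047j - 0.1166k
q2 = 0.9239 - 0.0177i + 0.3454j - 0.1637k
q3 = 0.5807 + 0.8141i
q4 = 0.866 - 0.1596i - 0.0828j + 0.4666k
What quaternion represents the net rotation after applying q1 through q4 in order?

q2 · q1 = 0.9131 + 0.1158i + 0.2011j - 0.3351k
q3 · q2 · q1 = 0.436 + 0.8106i + 0.3896j - 0.0309k
q4 · q3 · q2 · q1 = 0.5536 + 0.4532i + 0.6746j + 0.1816k
0.5536 + 0.4532i + 0.6746j + 0.1816k


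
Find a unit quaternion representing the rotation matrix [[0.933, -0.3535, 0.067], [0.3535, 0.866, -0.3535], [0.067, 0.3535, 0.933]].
0.9659 + 0.183i + 0.183k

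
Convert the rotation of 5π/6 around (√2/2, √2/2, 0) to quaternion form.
0.2588 + 0.683i + 0.683j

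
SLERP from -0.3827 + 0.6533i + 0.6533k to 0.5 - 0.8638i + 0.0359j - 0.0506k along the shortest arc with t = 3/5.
-0.4776 + 0.8218i - 0.0226j + 0.31k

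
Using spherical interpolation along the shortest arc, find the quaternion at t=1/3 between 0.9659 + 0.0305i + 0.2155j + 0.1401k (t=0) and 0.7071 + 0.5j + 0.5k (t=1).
0.9074 + 0.0209i + 0.3215j + 0.2699k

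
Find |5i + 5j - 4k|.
√66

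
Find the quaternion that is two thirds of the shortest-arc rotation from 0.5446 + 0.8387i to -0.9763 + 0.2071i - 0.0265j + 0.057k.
0.9803 + 0.1915i + 0.0204j - 0.0439k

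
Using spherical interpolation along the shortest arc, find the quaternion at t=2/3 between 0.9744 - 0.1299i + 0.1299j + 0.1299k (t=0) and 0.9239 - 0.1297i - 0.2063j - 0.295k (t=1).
0.9737 - 0.1343i - 0.0962j - 0.157k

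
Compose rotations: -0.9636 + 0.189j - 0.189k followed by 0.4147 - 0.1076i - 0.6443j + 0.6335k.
-0.1581 + 0.1057i + 0.6789j - 0.7092k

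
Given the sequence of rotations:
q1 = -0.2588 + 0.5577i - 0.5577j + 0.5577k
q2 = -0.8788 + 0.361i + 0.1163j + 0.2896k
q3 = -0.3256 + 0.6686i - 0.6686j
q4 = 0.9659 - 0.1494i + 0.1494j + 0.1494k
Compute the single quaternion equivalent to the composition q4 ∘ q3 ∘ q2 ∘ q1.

q2 · q1 = -0.0705 - 0.3572i + 0.4202j - 0.8312k
q3 · q2 · q1 = 0.5427 + 0.6249i + 0.4661j + 0.3128k
q4 · q3 · q2 · q1 = 0.5012 + 0.4996i + 0.6714j + 0.2202k
0.5012 + 0.4996i + 0.6714j + 0.2202k
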